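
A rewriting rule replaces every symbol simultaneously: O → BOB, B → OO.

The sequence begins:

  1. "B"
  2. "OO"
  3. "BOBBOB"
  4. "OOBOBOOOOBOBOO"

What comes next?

Rewriting the 14 symbols of OOBOBOOOOBOBOO one by one yields BOB BOB OO BOB OO BOB BOB BOB BOB OO BOB OO BOB BOB; concatenated:

BOBBOBOOBOBOOBOBBOBBOBBOBOOBOBOOBOBBOB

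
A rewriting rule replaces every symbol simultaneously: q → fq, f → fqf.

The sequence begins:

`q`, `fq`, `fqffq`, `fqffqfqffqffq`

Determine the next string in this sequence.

Applying the rule to each of the 13 symbols of fqffqfqffqffq gives the pieces fqf fq fqf fqf fq fqf fq fqf fqf fq fqf fqf fq, which concatenate to the answer.

fqffqfqffqffqfqffqfqffqffqfqffqffq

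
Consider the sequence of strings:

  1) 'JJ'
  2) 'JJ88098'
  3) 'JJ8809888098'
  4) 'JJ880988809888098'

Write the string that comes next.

The strings grow by a fixed suffix 88098 each time.
So the next term is JJ880988809888098·88098.

JJ88098880988809888098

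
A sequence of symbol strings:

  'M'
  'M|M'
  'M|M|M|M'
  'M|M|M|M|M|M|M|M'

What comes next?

s(k+1) = s(k)·|·s(k) — each term doubles the last with '|' between the halves.
Doubling M|M|M|M|M|M|M|M with '|' between the halves:

M|M|M|M|M|M|M|M|M|M|M|M|M|M|M|M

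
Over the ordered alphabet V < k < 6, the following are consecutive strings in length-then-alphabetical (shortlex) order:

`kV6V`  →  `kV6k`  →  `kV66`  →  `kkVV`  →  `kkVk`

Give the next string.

The successor of kkVk increments the rightmost position that isn't already 6 and resets every position after it to V.

kkV6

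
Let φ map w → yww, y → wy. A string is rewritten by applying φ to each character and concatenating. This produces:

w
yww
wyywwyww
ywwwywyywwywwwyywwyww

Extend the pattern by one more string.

φ(ywwwywyywwywwwyywwyww) expands symbol-by-symbol to wy yww yww yww wy yww wy wy yww yww wy yww yww yww wy wy yww yww wy yww yww; joining the 21 pieces gives the next term.

wyywwywwywwwyywwwywyywwywwwyywwywwywwwywyywwywwwyywwyww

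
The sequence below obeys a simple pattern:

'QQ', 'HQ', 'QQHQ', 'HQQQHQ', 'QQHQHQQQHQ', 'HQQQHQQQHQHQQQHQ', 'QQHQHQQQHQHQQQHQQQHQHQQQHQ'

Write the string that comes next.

This is a Fibonacci-style word recurrence s(k) = s(k−2)·s(k−1): e.g. QQ·HQ = QQHQ.
The next term joins HQQQHQQQHQHQQQHQ and QQHQHQQQHQHQQQHQQQHQHQQQHQ.

HQQQHQQQHQHQQQHQQQHQHQQQHQHQQQHQQQHQHQQQHQ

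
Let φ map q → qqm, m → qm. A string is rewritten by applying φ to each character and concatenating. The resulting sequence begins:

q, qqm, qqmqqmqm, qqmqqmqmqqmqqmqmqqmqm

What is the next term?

qqmqqmqmqqmqqmqmqqmqmqqmqqmqmqqmqqmqmqqmqmqqmqqmqmqqmqm

Replace each of the 21 characters of qqmqqmqmqqmqqmqmqqmqm in place — qqm qqm qm qqm qqm qm qqm qm qqm qqm qm qqm qqm qm qqm qm qqm qqm qm qqm qm — and concatenate.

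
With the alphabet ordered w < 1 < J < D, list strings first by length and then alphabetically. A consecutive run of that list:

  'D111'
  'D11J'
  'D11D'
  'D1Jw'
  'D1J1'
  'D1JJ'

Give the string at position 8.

Continuing the enumeration 2 steps past D1JJ: D1JJ → D1JD → (answer).

D1Dw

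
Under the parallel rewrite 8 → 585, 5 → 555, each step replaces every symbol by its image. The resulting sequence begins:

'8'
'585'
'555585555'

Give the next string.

555555555555585555555555555

Rewriting each symbol of 555585555: 5→555, 5→555, 5→555, 5→555, 8→585, 5→555, 5→555, 5→555, 5→555, which concatenates to 555 555 555 555 585 555 555 555 555.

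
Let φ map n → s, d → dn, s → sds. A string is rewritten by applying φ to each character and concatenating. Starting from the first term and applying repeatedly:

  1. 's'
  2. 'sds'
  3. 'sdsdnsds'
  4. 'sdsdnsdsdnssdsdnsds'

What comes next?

sdsdnsdsdnssdsdnsdsdnssdssdsdnsdsdnssdsdnsds

Applying the rule to each of the 19 symbols of sdsdnsdsdnssdsdnsds gives the pieces sds dn sds dn s sds dn sds dn s sds sds dn sds dn s sds dn sds, which concatenate to the answer.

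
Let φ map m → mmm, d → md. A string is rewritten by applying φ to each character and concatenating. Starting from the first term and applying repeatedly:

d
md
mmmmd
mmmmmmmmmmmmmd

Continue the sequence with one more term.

φ(mmmmmmmmmmmmmd) expands symbol-by-symbol to mmm mmm mmm mmm mmm mmm mmm mmm mmm mmm mmm mmm mmm md; joining the 14 pieces gives the next term.

mmmmmmmmmmmmmmmmmmmmmmmmmmmmmmmmmmmmmmmmd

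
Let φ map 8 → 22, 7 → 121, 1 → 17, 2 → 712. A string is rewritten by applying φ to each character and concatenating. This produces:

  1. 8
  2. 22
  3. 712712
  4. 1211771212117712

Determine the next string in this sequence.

1771217171211211771217712171712112117712

Applying the rule to each of the 16 symbols of 1211771212117712 gives the pieces 17 712 17 17 121 121 17 712 17 712 17 17 121 121 17 712, which concatenate to the answer.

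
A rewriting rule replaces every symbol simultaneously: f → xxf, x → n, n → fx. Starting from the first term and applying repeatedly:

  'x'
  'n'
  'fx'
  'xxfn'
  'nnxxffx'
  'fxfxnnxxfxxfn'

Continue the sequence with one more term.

Rewriting the 13 symbols of fxfxnnxxfxxfn one by one yields xxf n xxf n fx fx n n xxf n n xxf fx; concatenated:

xxfnxxfnfxfxnnxxfnnxxffx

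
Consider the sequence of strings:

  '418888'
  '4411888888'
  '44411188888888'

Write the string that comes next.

Reading off run lengths: 4 runs 1, 2, 3; 1 runs 1, 2, 3; 8 runs 4, 6, 8 — each is linear in n, where the shown terms are n = 2, 3, 4.
Setting n = 5 gives 4, 4, 10 characters in each block.

444411118888888888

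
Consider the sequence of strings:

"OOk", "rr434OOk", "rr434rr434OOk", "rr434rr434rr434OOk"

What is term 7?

Each term is the previous one with rr434 prepended.
From rr434rr434rr434OOk, 3 further steps: rr434rr434rr434OOk → rr434rr434rr434rr434OOk → rr434rr434rr434rr434rr434OOk → (answer).

rr434rr434rr434rr434rr434rr434OOk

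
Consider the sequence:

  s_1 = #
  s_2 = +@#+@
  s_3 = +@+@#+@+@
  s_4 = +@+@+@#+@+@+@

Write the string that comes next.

+@+@+@+@#+@+@+@+@

Each term wraps the previous one in +@ on the left and +@ on the right.
So the next term is +@·+@+@+@#+@+@+@·+@.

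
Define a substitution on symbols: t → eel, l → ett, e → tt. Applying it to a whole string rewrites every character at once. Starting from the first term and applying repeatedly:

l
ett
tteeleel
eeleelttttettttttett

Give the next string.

Applying the rule to each of the 20 symbols of eeleelttttettttttett gives the pieces tt tt ett tt tt ett eel eel eel eel tt eel eel eel eel eel eel tt eel eel, which concatenate to the answer.

ttttettttttetteeleeleeleeltteeleeleeleeleeleeltteeleel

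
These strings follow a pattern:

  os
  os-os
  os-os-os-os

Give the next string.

os-os-os-os-os-os-os-os

Every step duplicates the string with '-' between the halves.
One more doubling of os-os-os-os gives the answer.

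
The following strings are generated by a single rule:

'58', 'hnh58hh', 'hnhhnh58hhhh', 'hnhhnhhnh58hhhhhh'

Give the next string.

Every step adds hnh to the front and hh to the end of the previous string.
Applying this once more to hnhhnhhnh58hhhhhh:

hnhhnhhnhhnh58hhhhhhhh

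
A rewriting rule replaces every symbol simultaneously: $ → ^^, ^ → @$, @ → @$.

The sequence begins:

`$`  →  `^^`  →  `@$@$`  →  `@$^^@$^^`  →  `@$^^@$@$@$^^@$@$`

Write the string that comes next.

@$^^@$@$@$^^@$^^@$^^@$@$@$^^@$^^

Replace each of the 16 characters of @$^^@$@$@$^^@$@$ in place — @$ ^^ @$ @$ @$ ^^ @$ ^^ @$ ^^ @$ @$ @$ ^^ @$ ^^ — and concatenate.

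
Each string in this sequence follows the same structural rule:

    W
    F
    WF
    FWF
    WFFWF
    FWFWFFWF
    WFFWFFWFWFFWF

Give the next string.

From term 3 onward, concatenate the second-to-last term with the last: W·F = WF, F·WF = FWF, …
So term 8 is FWFWFFWF·WFFWFFWFWFFWF.

FWFWFFWFWFFWFFWFWFFWF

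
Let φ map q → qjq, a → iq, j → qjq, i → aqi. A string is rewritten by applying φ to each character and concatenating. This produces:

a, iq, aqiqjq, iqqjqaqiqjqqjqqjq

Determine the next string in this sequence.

Rewriting the 17 symbols of iqqjqaqiqjqqjqqjq one by one yields aqi qjq qjq qjq qjq iq qjq aqi qjq qjq qjq qjq qjq qjq qjq qjq qjq; concatenated:

aqiqjqqjqqjqqjqiqqjqaqiqjqqjqqjqqjqqjqqjqqjqqjqqjq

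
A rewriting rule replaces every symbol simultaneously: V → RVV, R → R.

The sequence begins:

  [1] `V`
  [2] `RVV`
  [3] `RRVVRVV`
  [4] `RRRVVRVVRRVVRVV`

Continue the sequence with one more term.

Rewriting the 15 symbols of RRRVVRVVRRVVRVV one by one yields R R R RVV RVV R RVV RVV R R RVV RVV R RVV RVV; concatenated:

RRRRVVRVVRRVVRVVRRRVVRVVRRVVRVV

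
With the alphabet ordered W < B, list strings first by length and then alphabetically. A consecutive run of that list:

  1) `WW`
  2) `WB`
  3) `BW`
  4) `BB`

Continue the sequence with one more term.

BB is the last string of length 2, so the next is the first of length 3: W repeated 3 times.

WWW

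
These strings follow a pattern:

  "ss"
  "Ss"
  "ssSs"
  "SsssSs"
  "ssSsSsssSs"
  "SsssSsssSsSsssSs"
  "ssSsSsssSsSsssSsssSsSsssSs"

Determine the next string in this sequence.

SsssSsssSsSsssSsssSsSsssSsSsssSsssSsSsssSs

This is a Fibonacci-style word recurrence s(k) = s(k−2)·s(k−1): e.g. ss·Ss = ssSs.
So term 8 is SsssSsssSsSsssSs·ssSsSsssSsSsssSsssSsSsssSs.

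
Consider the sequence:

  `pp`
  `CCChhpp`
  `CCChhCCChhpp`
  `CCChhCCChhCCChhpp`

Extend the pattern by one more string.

Every step adds CCChh at the front: s(k+1) = CCChh·s(k).
One more step from CCChhCCChhCCChhpp gives the answer.

CCChhCCChhCCChhCCChhpp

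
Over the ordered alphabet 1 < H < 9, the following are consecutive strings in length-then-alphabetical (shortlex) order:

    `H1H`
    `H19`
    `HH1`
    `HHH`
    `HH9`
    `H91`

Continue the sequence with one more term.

H9H

Treat H91 as a base-3 numeral over the given alphabet and add one, carrying through any trailing 9's.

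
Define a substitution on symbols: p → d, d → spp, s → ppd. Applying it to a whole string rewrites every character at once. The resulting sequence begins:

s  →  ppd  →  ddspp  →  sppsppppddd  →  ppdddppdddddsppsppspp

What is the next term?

ddsppsppsppddsppsppsppsppsppppdddppdddppddd

Applying the rule to each of the 21 symbols of ppdddppdddddsppsppspp gives the pieces d d spp spp spp d d spp spp spp spp spp ppd d d ppd d d ppd d d, which concatenate to the answer.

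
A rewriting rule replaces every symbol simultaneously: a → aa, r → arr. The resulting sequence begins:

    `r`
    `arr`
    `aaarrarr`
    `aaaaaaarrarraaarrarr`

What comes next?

Rewriting the 20 symbols of aaaaaaarrarraaarrarr one by one yields aa aa aa aa aa aa aa arr arr aa arr arr aa aa aa arr arr aa arr arr; concatenated:

aaaaaaaaaaaaaaarrarraaarrarraaaaaaarrarraaarrarr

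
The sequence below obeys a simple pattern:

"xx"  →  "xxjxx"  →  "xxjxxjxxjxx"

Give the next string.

Each string is two copies of the previous one joined by 'j'.
One more doubling of xxjxxjxxjxx gives the answer.

xxjxxjxxjxxjxxjxxjxxjxx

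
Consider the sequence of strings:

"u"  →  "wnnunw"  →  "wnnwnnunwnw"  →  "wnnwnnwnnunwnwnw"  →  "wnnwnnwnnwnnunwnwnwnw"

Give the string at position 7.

wnnwnnwnnwnnwnnwnnunwnwnwnwnwnw

Each term wraps the previous one in wnn on the left and nw on the right.
From wnnwnnwnnwnnunwnwnwnw, 2 further steps: wnnwnnwnnwnnunwnwnwnw → wnnwnnwnnwnnwnnunwnwnwnwnw → (answer).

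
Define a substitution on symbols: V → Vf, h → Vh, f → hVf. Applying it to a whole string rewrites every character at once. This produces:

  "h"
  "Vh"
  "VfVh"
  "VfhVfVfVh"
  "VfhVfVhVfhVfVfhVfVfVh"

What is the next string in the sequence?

φ(VfhVfVhVfhVfVfhVfVfVh) expands symbol-by-symbol to Vf hVf Vh Vf hVf Vf Vh Vf hVf Vh Vf hVf Vf hVf Vh Vf hVf Vf hVf Vf Vh; joining the 21 pieces gives the next term.

VfhVfVhVfhVfVfVhVfhVfVhVfhVfVfhVfVhVfhVfVfhVfVfVh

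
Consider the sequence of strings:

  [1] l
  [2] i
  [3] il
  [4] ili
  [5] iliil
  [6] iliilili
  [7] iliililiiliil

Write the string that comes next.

iliililiiliililiilili

Each term (from the third on) is the previous term followed by the one before it: term 3 = i·l = il.
The next term joins iliililiiliil and iliilili.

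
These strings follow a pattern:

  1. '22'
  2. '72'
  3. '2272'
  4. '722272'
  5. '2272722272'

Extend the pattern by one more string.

7222722272722272

This is a Fibonacci-style word recurrence s(k) = s(k−2)·s(k−1): e.g. 22·72 = 2272.
So term 6 is 722272·2272722272.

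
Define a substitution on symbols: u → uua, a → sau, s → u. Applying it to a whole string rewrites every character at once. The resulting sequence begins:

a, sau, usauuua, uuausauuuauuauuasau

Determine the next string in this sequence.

Replace each of the 19 characters of uuausauuuauuauuasau in place — uua uua sau uua u sau uua uua uua sau uua uua sau uua uua sau u sau uua — and concatenate.

uuauuasauuuausauuuauuauuasauuuauuasauuuauuasauusauuua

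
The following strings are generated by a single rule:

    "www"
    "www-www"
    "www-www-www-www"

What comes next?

Each string is two copies of the previous one joined by '-'.
One more doubling of www-www-www-www gives the answer.

www-www-www-www-www-www-www-www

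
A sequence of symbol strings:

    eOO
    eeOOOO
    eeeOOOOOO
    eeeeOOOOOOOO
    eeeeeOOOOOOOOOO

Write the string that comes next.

eeeeeeOOOOOOOOOOOO

Reading off run lengths: e runs 1, 2, 3, 4, 5; O runs 2, 4, 6, 8, 10 — each is linear in n (n = 1, 2, …).
At n = 6 the blocks have lengths 6, 12.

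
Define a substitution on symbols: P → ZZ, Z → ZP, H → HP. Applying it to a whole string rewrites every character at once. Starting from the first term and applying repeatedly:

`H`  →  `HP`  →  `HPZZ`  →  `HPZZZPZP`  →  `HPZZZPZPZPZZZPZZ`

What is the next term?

Applying the rule to each of the 16 symbols of HPZZZPZPZPZZZPZZ gives the pieces HP ZZ ZP ZP ZP ZZ ZP ZZ ZP ZZ ZP ZP ZP ZZ ZP ZP, which concatenate to the answer.

HPZZZPZPZPZZZPZZZPZZZPZPZPZZZPZP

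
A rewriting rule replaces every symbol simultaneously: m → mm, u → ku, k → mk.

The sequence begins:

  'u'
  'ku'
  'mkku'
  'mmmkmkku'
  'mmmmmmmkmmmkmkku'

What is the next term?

Rewriting the 16 symbols of mmmmmmmkmmmkmkku one by one yields mm mm mm mm mm mm mm mk mm mm mm mk mm mk mk ku; concatenated:

mmmmmmmmmmmmmmmkmmmmmmmkmmmkmkku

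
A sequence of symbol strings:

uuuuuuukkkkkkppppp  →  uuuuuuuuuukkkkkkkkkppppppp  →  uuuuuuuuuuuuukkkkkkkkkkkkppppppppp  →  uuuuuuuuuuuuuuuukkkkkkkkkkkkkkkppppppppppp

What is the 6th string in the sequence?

Each string has the form u^{3n+1} k^{3n} p^{2n+1}, where the shown terms are n = 2, 3, 4, 5.
Setting n = 7 gives 22, 21, 15 characters in each block.

uuuuuuuuuuuuuuuuuuuuuukkkkkkkkkkkkkkkkkkkkkppppppppppppppp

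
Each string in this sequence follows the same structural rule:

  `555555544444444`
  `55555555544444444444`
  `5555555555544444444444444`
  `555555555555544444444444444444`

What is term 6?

5555555555555555544444444444444444444444

The n-th term is 2n+1 5's then 3n-1 4's, where the shown terms are n = 3, 4, 5, 6.
At n = 8 the blocks have lengths 17, 23.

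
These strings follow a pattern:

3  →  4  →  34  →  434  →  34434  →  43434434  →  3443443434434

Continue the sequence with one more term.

This is a Fibonacci-style word recurrence s(k) = s(k−2)·s(k−1): e.g. 3·4 = 34.
Continuing: 43434434 · 3443443434434 gives term 8.

434344343443443434434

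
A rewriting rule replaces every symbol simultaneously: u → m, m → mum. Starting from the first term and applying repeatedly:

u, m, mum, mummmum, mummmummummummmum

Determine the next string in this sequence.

mummmummummummmummummmummummmummummummmum

Replace each of the 17 characters of mummmummummummmum in place — mum m mum mum mum m mum mum m mum mum m mum mum mum m mum — and concatenate.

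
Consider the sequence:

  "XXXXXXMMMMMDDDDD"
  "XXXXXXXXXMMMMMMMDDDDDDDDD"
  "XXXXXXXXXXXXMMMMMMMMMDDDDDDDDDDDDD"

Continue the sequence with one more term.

The n-th term is 3n+3 X's then 2n+3 M's then 4n+1 D's (n = 1, 2, …).
Setting n = 4 gives 15, 11, 17 characters in each block.

XXXXXXXXXXXXXXXMMMMMMMMMMMDDDDDDDDDDDDDDDDD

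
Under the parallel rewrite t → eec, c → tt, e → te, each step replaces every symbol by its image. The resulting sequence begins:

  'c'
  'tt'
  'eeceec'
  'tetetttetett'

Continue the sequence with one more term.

Expanding tetetttetett: t→eec, e→te, t→eec, e→te, t→eec, t→eec, t→eec, e→te, t→eec, e→te, t→eec, t→eec. Concatenated: eec te eec te eec eec eec te eec te eec eec.

eecteeecteeeceeceecteeecteeeceec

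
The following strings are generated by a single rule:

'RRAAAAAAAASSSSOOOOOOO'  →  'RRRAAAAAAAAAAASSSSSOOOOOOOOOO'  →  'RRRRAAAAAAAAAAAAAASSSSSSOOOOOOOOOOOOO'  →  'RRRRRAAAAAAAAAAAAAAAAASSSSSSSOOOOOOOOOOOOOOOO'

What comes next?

Reading off run lengths: R runs 2, 3, 4, 5; A runs 8, 11, 14, 17; S runs 4, 5, 6, 7; O runs 7, 10, 13, 16 — each is linear in n, where the shown terms are n = 2, 3, 4, 5.
At n = 6 the blocks have lengths 6, 20, 8, 19.

RRRRRRAAAAAAAAAAAAAAAAAAAASSSSSSSSOOOOOOOOOOOOOOOOOOO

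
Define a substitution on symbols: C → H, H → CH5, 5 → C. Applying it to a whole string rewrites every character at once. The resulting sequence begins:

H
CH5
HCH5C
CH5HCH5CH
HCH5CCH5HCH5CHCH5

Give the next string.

CH5HCH5CHHCH5CCH5HCH5CHCH5HCH5C

φ(HCH5CCH5HCH5CHCH5) expands symbol-by-symbol to CH5 H CH5 C H H CH5 C CH5 H CH5 C H CH5 H CH5 C; joining the 17 pieces gives the next term.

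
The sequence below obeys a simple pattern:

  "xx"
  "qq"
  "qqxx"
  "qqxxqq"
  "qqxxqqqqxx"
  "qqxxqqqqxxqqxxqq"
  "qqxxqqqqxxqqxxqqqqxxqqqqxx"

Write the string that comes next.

This is a Fibonacci-style word recurrence s(k) = s(k−1)·s(k−2): e.g. qq·xx = qqxx.
The next term joins qqxxqqqqxxqqxxqqqqxxqqqqxx and qqxxqqqqxxqqxxqq.

qqxxqqqqxxqqxxqqqqxxqqqqxxqqxxqqqqxxqqxxqq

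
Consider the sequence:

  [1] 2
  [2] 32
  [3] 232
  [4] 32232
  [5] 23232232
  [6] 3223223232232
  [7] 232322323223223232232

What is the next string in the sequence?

3223223232232232322323223223232232

This is a Fibonacci-style word recurrence s(k) = s(k−2)·s(k−1): e.g. 2·32 = 232.
Continuing: 3223223232232 · 232322323223223232232 gives term 8.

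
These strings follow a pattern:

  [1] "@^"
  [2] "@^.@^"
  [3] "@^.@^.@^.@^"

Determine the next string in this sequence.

Each string is two copies of the previous one joined by '.'.
Doubling @^.@^.@^.@^ with '.' between the halves:

@^.@^.@^.@^.@^.@^.@^.@^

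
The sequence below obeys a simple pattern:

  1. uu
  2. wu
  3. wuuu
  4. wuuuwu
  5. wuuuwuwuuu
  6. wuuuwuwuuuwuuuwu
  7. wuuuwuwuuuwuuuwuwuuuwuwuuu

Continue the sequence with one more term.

Each term (from the third on) is the previous term followed by the one before it: term 3 = wu·uu = wuuu.
So term 8 is wuuuwuwuuuwuuuwuwuuuwuwuuu·wuuuwuwuuuwuuuwu.

wuuuwuwuuuwuuuwuwuuuwuwuuuwuuuwuwuuuwuuuwu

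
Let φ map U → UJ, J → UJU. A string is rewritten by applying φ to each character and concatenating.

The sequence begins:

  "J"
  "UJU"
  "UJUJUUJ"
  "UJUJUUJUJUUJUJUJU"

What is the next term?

Rewriting the 17 symbols of UJUJUUJUJUUJUJUJU one by one yields UJ UJU UJ UJU UJ UJ UJU UJ UJU UJ UJ UJU UJ UJU UJ UJU UJ; concatenated:

UJUJUUJUJUUJUJUJUUJUJUUJUJUJUUJUJUUJUJUUJ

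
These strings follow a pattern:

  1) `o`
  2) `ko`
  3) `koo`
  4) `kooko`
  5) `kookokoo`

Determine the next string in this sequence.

kookokookooko

From term 3 onward, concatenate the last term with the second-to-last: ko·o = koo, koo·ko = kooko, …
Continuing: kookokoo · kooko gives term 6.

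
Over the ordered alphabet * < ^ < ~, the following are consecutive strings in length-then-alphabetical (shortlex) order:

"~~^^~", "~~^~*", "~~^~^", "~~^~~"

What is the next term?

~~~**

Treat ~~^~~ as a base-3 numeral over the given alphabet and add one, carrying through any trailing ~'s.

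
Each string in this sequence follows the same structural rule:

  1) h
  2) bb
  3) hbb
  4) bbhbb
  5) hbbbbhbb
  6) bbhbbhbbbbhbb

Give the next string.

hbbbbhbbbbhbbhbbbbhbb

From term 3 onward, concatenate the second-to-last term with the last: h·bb = hbb, bb·hbb = bbhbb, …
The next term joins hbbbbhbb and bbhbbhbbbbhbb.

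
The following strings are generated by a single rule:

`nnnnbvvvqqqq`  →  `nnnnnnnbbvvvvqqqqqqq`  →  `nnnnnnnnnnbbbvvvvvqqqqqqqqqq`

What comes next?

Reading off run lengths: n runs 4, 7, 10; b runs 1, 2, 3; v runs 3, 4, 5; q runs 4, 7, 10 — each is linear in n (n = 1, 2, …).
At n = 4 the blocks have lengths 13, 4, 6, 13.

nnnnnnnnnnnnnbbbbvvvvvvqqqqqqqqqqqqq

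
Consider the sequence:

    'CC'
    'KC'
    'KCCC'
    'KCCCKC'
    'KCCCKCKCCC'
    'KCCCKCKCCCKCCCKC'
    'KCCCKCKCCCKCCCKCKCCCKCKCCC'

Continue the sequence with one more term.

KCCCKCKCCCKCCCKCKCCCKCKCCCKCCCKCKCCCKCCCKC

This is a Fibonacci-style word recurrence s(k) = s(k−1)·s(k−2): e.g. KC·CC = KCCC.
The next term joins KCCCKCKCCCKCCCKCKCCCKCKCCC and KCCCKCKCCCKCCCKC.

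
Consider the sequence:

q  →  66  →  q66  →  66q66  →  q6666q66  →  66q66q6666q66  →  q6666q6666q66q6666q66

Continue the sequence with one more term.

From term 3 onward, concatenate the second-to-last term with the last: q·66 = q66, 66·q66 = 66q66, …
Continuing: 66q66q6666q66 · q6666q6666q66q6666q66 gives term 8.

66q66q6666q66q6666q6666q66q6666q66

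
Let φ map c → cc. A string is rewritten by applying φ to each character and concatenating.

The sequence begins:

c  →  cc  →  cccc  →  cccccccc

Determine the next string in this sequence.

Apply φ to cccccccc symbol by symbol: c→cc, c→cc, c→cc, c→cc, c→cc, c→cc, c→cc, c→cc; joined: cc cc cc cc cc cc cc cc.

cccccccccccccccc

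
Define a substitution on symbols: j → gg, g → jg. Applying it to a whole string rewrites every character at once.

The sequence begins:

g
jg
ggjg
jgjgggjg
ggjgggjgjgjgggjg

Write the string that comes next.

Replace each of the 16 characters of ggjgggjgjgjgggjg in place — jg jg gg jg jg jg gg jg gg jg gg jg jg jg gg jg — and concatenate.

jgjgggjgjgjgggjgggjgggjgjgjgggjg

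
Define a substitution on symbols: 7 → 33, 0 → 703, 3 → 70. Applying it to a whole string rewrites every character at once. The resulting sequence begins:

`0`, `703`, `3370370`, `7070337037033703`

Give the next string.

φ(7070337037033703) expands symbol-by-symbol to 33 703 33 703 70 70 33 703 70 33 703 70 70 33 703 70; joining the 16 pieces gives the next term.

3370333703707033703703370370703370370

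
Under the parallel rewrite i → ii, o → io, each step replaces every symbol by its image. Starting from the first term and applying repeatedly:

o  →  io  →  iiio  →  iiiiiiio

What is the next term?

iiiiiiiiiiiiiiio

Apply φ to iiiiiiio symbol by symbol: i→ii, i→ii, i→ii, i→ii, i→ii, i→ii, i→ii, o→io; joined: ii ii ii ii ii ii ii io.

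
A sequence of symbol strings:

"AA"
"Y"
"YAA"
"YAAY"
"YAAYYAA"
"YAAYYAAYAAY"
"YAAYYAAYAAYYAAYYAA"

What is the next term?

From term 3 onward, concatenate the last term with the second-to-last: Y·AA = YAA, YAA·Y = YAAY, …
The next term joins YAAYYAAYAAYYAAYYAA and YAAYYAAYAAY.

YAAYYAAYAAYYAAYYAAYAAYYAAYAAY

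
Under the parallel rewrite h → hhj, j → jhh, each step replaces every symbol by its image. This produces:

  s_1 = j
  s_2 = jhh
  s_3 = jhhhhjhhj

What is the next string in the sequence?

jhhhhjhhjhhjhhjjhhhhjhhjjhh

Expanding jhhhhjhhj: j→jhh, h→hhj, h→hhj, h→hhj, h→hhj, j→jhh, h→hhj, h→hhj, j→jhh. Concatenated: jhh hhj hhj hhj hhj jhh hhj hhj jhh.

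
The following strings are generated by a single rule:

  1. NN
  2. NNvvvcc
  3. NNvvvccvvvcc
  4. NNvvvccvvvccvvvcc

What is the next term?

The strings grow by a fixed suffix vvvcc each time.
So the next term is NNvvvccvvvccvvvcc·vvvcc.

NNvvvccvvvccvvvccvvvcc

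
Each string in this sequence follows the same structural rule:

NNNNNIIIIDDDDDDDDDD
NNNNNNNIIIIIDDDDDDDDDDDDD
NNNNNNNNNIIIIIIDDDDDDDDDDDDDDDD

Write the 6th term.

NNNNNNNNNNNNNNNIIIIIIIIIDDDDDDDDDDDDDDDDDDDDDDDDD

Term n consists of 2n-1 N's, followed by n+1 I's, followed by 3n+1 D's, where the shown terms are n = 3, 4, 5.
Setting n = 8 gives 15, 9, 25 characters in each block.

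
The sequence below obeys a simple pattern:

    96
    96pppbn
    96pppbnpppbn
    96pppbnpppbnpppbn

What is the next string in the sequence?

Each term is the previous one with pppbn appended.
Applying this once more to 96pppbnpppbnpppbn:

96pppbnpppbnpppbnpppbn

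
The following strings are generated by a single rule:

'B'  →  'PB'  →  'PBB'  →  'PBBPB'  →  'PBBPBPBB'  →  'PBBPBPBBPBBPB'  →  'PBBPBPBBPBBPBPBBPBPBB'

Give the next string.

PBBPBPBBPBBPBPBBPBPBBPBBPBPBBPBBPB

From term 3 onward, concatenate the last term with the second-to-last: PB·B = PBB, PBB·PB = PBBPB, …
So term 8 is PBBPBPBBPBBPBPBBPBPBB·PBBPBPBBPBBPB.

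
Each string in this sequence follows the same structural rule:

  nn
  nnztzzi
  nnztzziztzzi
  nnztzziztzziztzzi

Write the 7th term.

nnztzziztzziztzziztzziztzziztzzi

The strings grow by a fixed suffix ztzzi each time.
From nnztzziztzziztzzi, 3 further steps: nnztzziztzziztzzi → nnztzziztzziztzziztzzi → nnztzziztzziztzziztzziztzzi → (answer).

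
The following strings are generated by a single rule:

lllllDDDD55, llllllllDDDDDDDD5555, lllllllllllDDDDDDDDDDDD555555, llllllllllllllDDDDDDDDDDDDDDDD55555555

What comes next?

Reading off run lengths: l runs 5, 8, 11, 14; D runs 4, 8, 12, 16; 5 runs 2, 4, 6, 8 — each is linear in n (n = 1, 2, …).
At n = 5 the blocks have lengths 17, 20, 10.

lllllllllllllllllDDDDDDDDDDDDDDDDDDDD5555555555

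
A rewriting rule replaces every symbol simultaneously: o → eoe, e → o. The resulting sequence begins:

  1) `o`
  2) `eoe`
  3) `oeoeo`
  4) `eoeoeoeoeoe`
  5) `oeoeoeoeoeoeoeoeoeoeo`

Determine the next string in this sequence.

Rewriting the 21 symbols of oeoeoeoeoeoeoeoeoeoeo one by one yields eoe o eoe o eoe o eoe o eoe o eoe o eoe o eoe o eoe o eoe o eoe; concatenated:

eoeoeoeoeoeoeoeoeoeoeoeoeoeoeoeoeoeoeoeoeoe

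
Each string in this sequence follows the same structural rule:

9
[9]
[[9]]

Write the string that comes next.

Each term wraps the previous one in [ on the left and ] on the right.
So the next term is [·[[9]]·].

[[[9]]]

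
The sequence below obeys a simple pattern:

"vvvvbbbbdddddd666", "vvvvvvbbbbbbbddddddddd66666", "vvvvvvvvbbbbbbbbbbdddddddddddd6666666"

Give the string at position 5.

The n-th term is 2n v's then 3n-2 b's then 3n d's then 2n-1 6's, where the shown terms are n = 2, 3, 4.
At n = 6 the blocks have lengths 12, 16, 18, 11.

vvvvvvvvvvvvbbbbbbbbbbbbbbbbdddddddddddddddddd66666666666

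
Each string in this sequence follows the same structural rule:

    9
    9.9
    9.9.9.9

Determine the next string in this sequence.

Each string is two copies of the previous one joined by '.'.
One more doubling of 9.9.9.9 gives the answer.

9.9.9.9.9.9.9.9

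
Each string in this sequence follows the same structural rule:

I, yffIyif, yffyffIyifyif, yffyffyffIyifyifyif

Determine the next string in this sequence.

s(k+1) = yff·s(k)·yif, so each term gains yff as a prefix and yif as a suffix.
Applying this once more to yffyffyffIyifyifyif:

yffyffyffyffIyifyifyifyif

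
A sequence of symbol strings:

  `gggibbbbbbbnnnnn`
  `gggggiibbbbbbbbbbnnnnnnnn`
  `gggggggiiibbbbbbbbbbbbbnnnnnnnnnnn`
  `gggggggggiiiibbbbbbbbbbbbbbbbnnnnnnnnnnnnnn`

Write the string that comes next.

Term n consists of 2n-1 g's, followed by n-1 i's, followed by 3n+1 b's, followed by 3n-1 n's, where the shown terms are n = 2, 3, 4, 5.
At n = 6 the blocks have lengths 11, 5, 19, 17.

gggggggggggiiiiibbbbbbbbbbbbbbbbbbbnnnnnnnnnnnnnnnnn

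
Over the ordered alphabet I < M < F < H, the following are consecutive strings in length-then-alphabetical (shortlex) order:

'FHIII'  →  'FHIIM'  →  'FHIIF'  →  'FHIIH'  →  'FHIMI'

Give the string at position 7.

Stepping forward 2 times from FHIMI: FHIMI → FHIMM, then the target.

FHIMF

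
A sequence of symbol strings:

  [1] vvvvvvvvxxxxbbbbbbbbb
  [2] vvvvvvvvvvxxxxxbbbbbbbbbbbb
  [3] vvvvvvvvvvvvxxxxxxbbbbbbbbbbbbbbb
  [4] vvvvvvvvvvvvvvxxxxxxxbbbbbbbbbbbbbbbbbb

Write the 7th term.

Term n consists of 2n+2 v's, followed by n+1 x's, followed by 3n b's, where the shown terms are n = 3, 4, 5, 6.
For term 7, n = 9, so the run lengths are 20, 10, 27.

vvvvvvvvvvvvvvvvvvvvxxxxxxxxxxbbbbbbbbbbbbbbbbbbbbbbbbbbb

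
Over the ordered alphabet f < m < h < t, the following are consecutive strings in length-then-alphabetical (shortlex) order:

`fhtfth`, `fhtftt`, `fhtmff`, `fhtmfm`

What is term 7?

fhtmmf

Advancing 3 positions from fhtmfm through fhtmfm → fhtmfh → fhtmft reaches term 7.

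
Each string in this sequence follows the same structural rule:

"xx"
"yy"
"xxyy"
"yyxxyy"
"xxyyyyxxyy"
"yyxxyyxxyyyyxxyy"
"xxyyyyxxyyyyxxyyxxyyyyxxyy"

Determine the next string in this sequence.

From term 3 onward, concatenate the second-to-last term with the last: xx·yy = xxyy, yy·xxyy = yyxxyy, …
Continuing: yyxxyyxxyyyyxxyy · xxyyyyxxyyyyxxyyxxyyyyxxyy gives term 8.

yyxxyyxxyyyyxxyyxxyyyyxxyyyyxxyyxxyyyyxxyy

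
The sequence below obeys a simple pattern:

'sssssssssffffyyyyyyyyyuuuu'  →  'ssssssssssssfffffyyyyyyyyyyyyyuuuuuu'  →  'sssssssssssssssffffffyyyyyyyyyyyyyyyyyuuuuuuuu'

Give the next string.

The n-th term is 3n+3 s's then n+2 f's then 4n+1 y's then 2n u's, where the shown terms are n = 2, 3, 4.
Setting n = 5 gives 18, 7, 21, 10 characters in each block.

ssssssssssssssssssfffffffyyyyyyyyyyyyyyyyyyyyyuuuuuuuuuu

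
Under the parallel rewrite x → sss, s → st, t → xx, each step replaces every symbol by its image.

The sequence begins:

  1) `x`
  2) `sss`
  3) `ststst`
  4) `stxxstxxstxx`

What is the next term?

stxxssssssstxxssssssstxxssssss

Expanding stxxstxxstxx: s→st, t→xx, x→sss, x→sss, s→st, t→xx, x→sss, x→sss, s→st, t→xx, x→sss, x→sss. Concatenated: st xx sss sss st xx sss sss st xx sss sss.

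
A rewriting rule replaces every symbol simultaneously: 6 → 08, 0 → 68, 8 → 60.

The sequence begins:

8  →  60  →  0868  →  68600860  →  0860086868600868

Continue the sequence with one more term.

68600868686008600860086868600860

Replace each of the 16 characters of 0860086868600868 in place — 68 60 08 68 68 60 08 60 08 60 08 68 68 60 08 60 — and concatenate.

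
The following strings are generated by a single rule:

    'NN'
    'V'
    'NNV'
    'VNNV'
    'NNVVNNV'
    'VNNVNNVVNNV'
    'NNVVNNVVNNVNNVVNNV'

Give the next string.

This is a Fibonacci-style word recurrence s(k) = s(k−2)·s(k−1): e.g. NN·V = NNV.
So term 8 is VNNVNNVVNNV·NNVVNNVVNNVNNVVNNV.

VNNVNNVVNNVNNVVNNVVNNVNNVVNNV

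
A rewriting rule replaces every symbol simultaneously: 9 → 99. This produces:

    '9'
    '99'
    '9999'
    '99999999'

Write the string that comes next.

Rewriting each symbol of 99999999: 9→99, 9→99, 9→99, 9→99, 9→99, 9→99, 9→99, 9→99, which concatenates to 99 99 99 99 99 99 99 99.

9999999999999999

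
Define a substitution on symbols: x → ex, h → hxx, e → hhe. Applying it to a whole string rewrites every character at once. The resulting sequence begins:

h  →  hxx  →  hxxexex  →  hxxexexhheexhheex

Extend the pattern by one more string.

hxxexexhheexhheexhxxhxxhhehheexhxxhxxhhehheex

φ(hxxexexhheexhheex) expands symbol-by-symbol to hxx ex ex hhe ex hhe ex hxx hxx hhe hhe ex hxx hxx hhe hhe ex; joining the 17 pieces gives the next term.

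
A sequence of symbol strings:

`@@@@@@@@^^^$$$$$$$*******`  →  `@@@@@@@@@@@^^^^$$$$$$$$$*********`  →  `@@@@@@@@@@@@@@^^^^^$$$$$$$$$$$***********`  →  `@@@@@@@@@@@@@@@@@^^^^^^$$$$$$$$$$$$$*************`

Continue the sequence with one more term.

@@@@@@@@@@@@@@@@@@@@^^^^^^^$$$$$$$$$$$$$$$***************

Reading off run lengths: @ runs 8, 11, 14, 17; ^ runs 3, 4, 5, 6; $ runs 7, 9, 11, 13; * runs 7, 9, 11, 13 — each is linear in n, where the shown terms are n = 3, 4, 5, 6.
Setting n = 7 gives 20, 7, 15, 15 characters in each block.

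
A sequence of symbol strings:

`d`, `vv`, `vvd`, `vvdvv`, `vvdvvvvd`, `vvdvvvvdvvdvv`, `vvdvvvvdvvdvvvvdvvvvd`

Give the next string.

From term 3 onward, concatenate the last term with the second-to-last: vv·d = vvd, vvd·vv = vvdvv, …
Continuing: vvdvvvvdvvdvvvvdvvvvd · vvdvvvvdvvdvv gives term 8.

vvdvvvvdvvdvvvvdvvvvdvvdvvvvdvvdvv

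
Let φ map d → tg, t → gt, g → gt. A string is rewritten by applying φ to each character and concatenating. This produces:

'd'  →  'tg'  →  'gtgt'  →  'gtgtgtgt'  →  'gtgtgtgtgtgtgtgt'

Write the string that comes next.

φ(gtgtgtgtgtgtgtgt) expands symbol-by-symbol to gt gt gt gt gt gt gt gt gt gt gt gt gt gt gt gt; joining the 16 pieces gives the next term.

gtgtgtgtgtgtgtgtgtgtgtgtgtgtgtgt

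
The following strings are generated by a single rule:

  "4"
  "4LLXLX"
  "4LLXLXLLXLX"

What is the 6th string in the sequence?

Every step adds LLXLX to the end: s(k+1) = s(k)·LLXLX.
From 4LLXLXLLXLX, 3 further steps: 4LLXLXLLXLX → 4LLXLXLLXLXLLXLX → 4LLXLXLLXLXLLXLXLLXLX → (answer).

4LLXLXLLXLXLLXLXLLXLXLLXLX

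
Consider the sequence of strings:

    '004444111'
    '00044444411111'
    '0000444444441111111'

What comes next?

000004444444444111111111

Reading off run lengths: 0 runs 2, 3, 4; 4 runs 4, 6, 8; 1 runs 3, 5, 7 — each is linear in n, where the shown terms are n = 2, 3, 4.
For the next term, n = 5, so the run lengths are 5, 10, 9.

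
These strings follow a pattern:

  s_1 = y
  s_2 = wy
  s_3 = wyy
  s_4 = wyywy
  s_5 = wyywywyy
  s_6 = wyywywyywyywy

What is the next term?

From term 3 onward, concatenate the last term with the second-to-last: wy·y = wyy, wyy·wy = wyywy, …
So term 7 is wyywywyywyywy·wyywywyy.

wyywywyywyywywyywywyy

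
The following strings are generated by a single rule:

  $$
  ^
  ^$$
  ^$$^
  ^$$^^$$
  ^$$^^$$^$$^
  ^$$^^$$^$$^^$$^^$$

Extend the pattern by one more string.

Each term (from the third on) is the previous term followed by the one before it: term 3 = ^·$$ = ^$$.
The next term joins ^$$^^$$^$$^^$$^^$$ and ^$$^^$$^$$^.

^$$^^$$^$$^^$$^^$$^$$^^$$^$$^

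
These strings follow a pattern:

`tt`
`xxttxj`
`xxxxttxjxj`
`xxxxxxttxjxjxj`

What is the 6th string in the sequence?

Every step adds xx to the front and xj to the end of the previous string.
From xxxxxxttxjxjxj, 2 further steps: xxxxxxttxjxjxj → xxxxxxxxttxjxjxjxj → (answer).

xxxxxxxxxxttxjxjxjxjxj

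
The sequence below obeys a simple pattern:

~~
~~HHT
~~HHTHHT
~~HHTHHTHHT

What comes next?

The strings grow by a fixed suffix HHT each time.
One more step from ~~HHTHHTHHT gives the answer.

~~HHTHHTHHTHHT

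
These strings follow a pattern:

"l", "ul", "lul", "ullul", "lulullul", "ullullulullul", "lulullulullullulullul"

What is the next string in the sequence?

ullullulullullulullulullullulullul

This is a Fibonacci-style word recurrence s(k) = s(k−2)·s(k−1): e.g. l·ul = lul.
So term 8 is ullullulullul·lulullulullullulullul.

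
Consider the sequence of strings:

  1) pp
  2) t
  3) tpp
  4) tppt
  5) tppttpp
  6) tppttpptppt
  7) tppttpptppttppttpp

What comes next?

tppttpptppttppttpptppttpptppt

Each term (from the third on) is the previous term followed by the one before it: term 3 = t·pp = tpp.
The next term joins tppttpptppttppttpp and tppttpptppt.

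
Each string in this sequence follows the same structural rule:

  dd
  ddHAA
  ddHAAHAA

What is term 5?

The strings grow by a fixed suffix HAA each time.
From ddHAAHAA, 2 further steps: ddHAAHAA → ddHAAHAAHAA → (answer).

ddHAAHAAHAAHAA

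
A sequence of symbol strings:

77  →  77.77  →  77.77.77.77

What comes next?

Every step duplicates the string with '.' between the halves.
One more doubling of 77.77.77.77 gives the answer.

77.77.77.77.77.77.77.77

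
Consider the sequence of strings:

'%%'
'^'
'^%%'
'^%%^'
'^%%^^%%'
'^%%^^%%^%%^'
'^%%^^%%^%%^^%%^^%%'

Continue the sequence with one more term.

^%%^^%%^%%^^%%^^%%^%%^^%%^%%^

From term 3 onward, concatenate the last term with the second-to-last: ^·%% = ^%%, ^%%·^ = ^%%^, …
The next term joins ^%%^^%%^%%^^%%^^%% and ^%%^^%%^%%^.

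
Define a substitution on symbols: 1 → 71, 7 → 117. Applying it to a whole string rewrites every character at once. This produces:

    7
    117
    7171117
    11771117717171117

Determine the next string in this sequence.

71711171177171711171177111771117717171117

Applying the rule to each of the 17 symbols of 11771117717171117 gives the pieces 71 71 117 117 71 71 71 117 117 71 117 71 117 71 71 71 117, which concatenate to the answer.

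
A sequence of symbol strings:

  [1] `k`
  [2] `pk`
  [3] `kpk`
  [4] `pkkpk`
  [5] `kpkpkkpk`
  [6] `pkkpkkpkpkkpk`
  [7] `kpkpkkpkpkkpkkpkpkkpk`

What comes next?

This is a Fibonacci-style word recurrence s(k) = s(k−2)·s(k−1): e.g. k·pk = kpk.
So term 8 is pkkpkkpkpkkpk·kpkpkkpkpkkpkkpkpkkpk.

pkkpkkpkpkkpkkpkpkkpkpkkpkkpkpkkpk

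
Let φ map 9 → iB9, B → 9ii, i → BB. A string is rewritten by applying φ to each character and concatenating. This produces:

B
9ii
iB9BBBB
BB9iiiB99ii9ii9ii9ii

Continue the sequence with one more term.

Rewriting the 20 symbols of BB9iiiB99ii9ii9ii9ii one by one yields 9ii 9ii iB9 BB BB BB 9ii iB9 iB9 BB BB iB9 BB BB iB9 BB BB iB9 BB BB; concatenated:

9ii9iiiB9BBBBBB9iiiB9iB9BBBBiB9BBBBiB9BBBBiB9BBBB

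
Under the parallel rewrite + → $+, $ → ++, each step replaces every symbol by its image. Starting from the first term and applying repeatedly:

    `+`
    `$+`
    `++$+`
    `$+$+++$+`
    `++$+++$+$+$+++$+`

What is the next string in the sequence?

$+$+++$+$+$+++$+++$+++$+$+$+++$+

Applying the rule to each of the 16 symbols of ++$+++$+$+$+++$+ gives the pieces $+ $+ ++ $+ $+ $+ ++ $+ ++ $+ ++ $+ $+ $+ ++ $+, which concatenate to the answer.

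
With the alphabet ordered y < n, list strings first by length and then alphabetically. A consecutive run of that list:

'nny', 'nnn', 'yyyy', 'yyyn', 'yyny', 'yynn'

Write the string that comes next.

Treat yynn as a base-2 numeral over the given alphabet and add one, carrying through any trailing n's.

ynyy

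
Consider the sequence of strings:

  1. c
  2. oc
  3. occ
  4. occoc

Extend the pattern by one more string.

occococc

Each term (from the third on) is the previous term followed by the one before it: term 3 = oc·c = occ.
The next term joins occoc and occ.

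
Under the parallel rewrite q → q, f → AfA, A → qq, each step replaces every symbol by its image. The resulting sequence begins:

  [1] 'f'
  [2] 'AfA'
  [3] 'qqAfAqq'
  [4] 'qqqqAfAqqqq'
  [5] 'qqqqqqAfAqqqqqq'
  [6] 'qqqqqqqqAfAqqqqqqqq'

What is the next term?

qqqqqqqqqqAfAqqqqqqqqqq

Replace each of the 19 characters of qqqqqqqqAfAqqqqqqqq in place — q q q q q q q q qq AfA qq q q q q q q q q — and concatenate.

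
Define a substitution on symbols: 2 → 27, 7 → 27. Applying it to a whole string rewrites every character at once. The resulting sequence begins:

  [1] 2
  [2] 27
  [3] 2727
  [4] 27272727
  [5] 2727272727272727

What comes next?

Rewriting the 16 symbols of 2727272727272727 one by one yields 27 27 27 27 27 27 27 27 27 27 27 27 27 27 27 27; concatenated:

27272727272727272727272727272727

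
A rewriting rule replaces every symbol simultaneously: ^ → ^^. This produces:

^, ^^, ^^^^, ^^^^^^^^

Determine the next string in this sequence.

Apply φ to ^^^^^^^^ symbol by symbol: ^→^^, ^→^^, ^→^^, ^→^^, ^→^^, ^→^^, ^→^^, ^→^^; joined: ^^ ^^ ^^ ^^ ^^ ^^ ^^ ^^.

^^^^^^^^^^^^^^^^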